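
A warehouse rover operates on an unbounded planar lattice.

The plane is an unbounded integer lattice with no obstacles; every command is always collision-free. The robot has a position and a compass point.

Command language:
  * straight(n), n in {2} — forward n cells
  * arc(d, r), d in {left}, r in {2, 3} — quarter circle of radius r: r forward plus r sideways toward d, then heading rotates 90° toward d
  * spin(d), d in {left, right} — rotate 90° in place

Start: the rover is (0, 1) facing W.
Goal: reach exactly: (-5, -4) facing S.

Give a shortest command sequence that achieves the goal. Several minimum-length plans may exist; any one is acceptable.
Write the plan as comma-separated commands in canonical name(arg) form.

t0: (0, 1) facing W
step 1 (arc(left, 3)): (-3, -2) facing S
step 2 (spin(right)): (-3, -2) facing W
step 3 (arc(left, 2)): (-5, -4) facing S
minimal: 3 command(s), checked below 3.

arc(left, 3), spin(right), arc(left, 2)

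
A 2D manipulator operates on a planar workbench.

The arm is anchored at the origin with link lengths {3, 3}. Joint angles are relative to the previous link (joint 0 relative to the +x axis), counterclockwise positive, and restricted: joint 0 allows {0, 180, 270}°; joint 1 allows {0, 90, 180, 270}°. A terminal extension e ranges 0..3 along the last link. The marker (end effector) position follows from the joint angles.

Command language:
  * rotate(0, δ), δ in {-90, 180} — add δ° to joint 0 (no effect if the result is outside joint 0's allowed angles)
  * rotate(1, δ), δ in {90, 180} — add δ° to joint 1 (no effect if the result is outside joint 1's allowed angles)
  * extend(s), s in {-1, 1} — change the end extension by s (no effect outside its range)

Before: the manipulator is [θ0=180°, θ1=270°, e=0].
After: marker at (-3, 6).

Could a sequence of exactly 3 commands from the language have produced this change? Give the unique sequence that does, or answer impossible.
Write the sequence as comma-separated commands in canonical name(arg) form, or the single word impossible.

extend(1), extend(1), extend(1)

begin: [θ0=180°, θ1=270°, e=0]
1. extend(1) → [θ0=180°, θ1=270°, e=1]
2. extend(1) → [θ0=180°, θ1=270°, e=2]
3. extend(1) → [θ0=180°, θ1=270°, e=3]
no rival 3-sequence matches.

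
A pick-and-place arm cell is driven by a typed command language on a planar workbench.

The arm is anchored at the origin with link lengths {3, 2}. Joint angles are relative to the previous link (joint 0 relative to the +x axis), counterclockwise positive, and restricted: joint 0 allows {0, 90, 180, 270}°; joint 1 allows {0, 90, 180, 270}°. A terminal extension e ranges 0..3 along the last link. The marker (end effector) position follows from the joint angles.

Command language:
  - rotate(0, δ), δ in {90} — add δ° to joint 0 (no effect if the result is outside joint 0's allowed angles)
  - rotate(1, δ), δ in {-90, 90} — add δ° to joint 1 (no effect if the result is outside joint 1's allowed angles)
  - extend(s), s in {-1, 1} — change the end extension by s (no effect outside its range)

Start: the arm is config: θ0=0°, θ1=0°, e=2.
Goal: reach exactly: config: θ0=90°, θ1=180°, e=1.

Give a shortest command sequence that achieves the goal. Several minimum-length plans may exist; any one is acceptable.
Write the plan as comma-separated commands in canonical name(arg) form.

t0: config: θ0=0°, θ1=0°, e=2
1. rotate(1, -90) → config: θ0=0°, θ1=270°, e=2
2. rotate(1, -90) → config: θ0=0°, θ1=180°, e=2
3. extend(-1) → config: θ0=0°, θ1=180°, e=1
4. rotate(0, 90) → config: θ0=90°, θ1=180°, e=1
minimal: 4 command(s), checked below 4.

rotate(1, -90), rotate(1, -90), extend(-1), rotate(0, 90)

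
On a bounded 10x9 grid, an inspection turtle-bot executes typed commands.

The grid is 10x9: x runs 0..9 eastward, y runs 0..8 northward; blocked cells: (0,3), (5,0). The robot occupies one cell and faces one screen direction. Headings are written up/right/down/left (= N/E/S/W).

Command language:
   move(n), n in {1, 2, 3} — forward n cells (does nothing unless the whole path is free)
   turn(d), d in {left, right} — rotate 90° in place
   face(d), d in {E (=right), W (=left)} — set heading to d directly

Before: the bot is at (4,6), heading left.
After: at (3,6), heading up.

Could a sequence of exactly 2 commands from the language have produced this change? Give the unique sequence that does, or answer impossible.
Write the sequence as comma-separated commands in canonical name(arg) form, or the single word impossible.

move(1), turn(right)

key: cell and facing (now N) both changed — the 2 commands mix motion and turning
from: at (4,6), heading left
step 1 (move(1)): at (3,6), heading left
step 2 (turn(right)): at (3,6), heading up
uniquely the one of 49 2-step routes that fits.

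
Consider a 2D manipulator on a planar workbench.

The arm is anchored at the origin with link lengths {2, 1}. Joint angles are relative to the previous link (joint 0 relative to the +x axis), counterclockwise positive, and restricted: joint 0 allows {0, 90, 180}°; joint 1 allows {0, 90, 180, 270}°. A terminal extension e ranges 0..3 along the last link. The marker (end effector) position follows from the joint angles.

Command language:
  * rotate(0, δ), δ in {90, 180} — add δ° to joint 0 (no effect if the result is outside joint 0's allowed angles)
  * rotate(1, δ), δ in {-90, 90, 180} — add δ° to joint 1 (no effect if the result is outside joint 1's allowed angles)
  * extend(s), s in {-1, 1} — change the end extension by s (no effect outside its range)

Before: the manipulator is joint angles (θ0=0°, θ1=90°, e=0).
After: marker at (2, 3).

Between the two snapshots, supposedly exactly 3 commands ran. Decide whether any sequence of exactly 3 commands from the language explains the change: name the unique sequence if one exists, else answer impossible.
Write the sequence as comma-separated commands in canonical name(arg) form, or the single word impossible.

extend(-1), extend(1), extend(1)

key: order matters: swapping extend(-1) and extend(1) lands elsewhere
begin: joint angles (θ0=0°, θ1=90°, e=0)
t=1 extend(-1) ⇒ joint angles (θ0=0°, θ1=90°, e=0)
t=2 extend(1) ⇒ joint angles (θ0=0°, θ1=90°, e=1)
t=3 extend(1) ⇒ joint angles (θ0=0°, θ1=90°, e=2)
all 343 alternatives checked — unique.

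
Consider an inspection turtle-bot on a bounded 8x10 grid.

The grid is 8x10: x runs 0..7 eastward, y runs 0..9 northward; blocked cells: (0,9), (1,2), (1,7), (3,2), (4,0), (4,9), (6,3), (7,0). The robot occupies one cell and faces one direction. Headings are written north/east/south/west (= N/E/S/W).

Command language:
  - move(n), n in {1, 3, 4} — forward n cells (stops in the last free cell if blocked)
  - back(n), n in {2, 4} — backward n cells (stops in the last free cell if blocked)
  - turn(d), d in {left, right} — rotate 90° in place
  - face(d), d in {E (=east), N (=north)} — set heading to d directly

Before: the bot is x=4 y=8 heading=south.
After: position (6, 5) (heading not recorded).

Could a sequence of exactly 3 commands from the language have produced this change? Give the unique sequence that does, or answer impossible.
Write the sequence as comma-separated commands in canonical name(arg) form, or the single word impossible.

move(3), turn(right), back(2)

key: running back(2) before move(3) would end elsewhere — order is forced
t0: x=4 y=8 heading=south
step 1 (move(3)): x=4 y=5 heading=south
step 2 (turn(right)): x=4 y=5 heading=west
step 3 (back(2)): x=6 y=5 heading=west
uniquely the one of 729 3-step routes that fits.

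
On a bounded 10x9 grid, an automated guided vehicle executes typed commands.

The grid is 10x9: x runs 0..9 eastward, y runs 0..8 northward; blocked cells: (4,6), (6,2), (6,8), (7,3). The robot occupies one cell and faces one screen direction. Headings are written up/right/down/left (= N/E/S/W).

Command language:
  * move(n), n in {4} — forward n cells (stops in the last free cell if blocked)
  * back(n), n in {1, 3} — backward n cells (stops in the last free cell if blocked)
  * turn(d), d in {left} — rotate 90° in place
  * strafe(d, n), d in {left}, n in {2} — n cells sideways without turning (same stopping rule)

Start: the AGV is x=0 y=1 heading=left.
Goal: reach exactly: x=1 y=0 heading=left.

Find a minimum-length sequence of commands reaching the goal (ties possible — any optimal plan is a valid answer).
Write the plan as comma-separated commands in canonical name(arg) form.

from: x=0 y=1 heading=left
1. strafe(left, 2) → x=0 y=0 heading=left
2. back(1) → x=1 y=0 heading=left
shorter routes all fall short; 2 is best.

strafe(left, 2), back(1)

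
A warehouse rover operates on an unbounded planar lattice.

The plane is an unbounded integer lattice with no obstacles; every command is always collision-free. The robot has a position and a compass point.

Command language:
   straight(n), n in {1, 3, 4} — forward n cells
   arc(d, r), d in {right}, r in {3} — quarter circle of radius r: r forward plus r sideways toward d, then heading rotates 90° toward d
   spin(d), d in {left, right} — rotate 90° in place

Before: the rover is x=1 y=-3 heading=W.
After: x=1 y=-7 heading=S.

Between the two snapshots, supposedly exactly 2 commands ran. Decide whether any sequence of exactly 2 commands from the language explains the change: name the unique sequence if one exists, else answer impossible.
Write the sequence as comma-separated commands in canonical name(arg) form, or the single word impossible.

key: cell and facing (now S) both changed — the 2 commands mix motion and turning
initial: x=1 y=-3 heading=W
1. spin(left) → x=1 y=-3 heading=S
2. straight(4) → x=1 y=-7 heading=S
all 36 alternatives checked — unique.

spin(left), straight(4)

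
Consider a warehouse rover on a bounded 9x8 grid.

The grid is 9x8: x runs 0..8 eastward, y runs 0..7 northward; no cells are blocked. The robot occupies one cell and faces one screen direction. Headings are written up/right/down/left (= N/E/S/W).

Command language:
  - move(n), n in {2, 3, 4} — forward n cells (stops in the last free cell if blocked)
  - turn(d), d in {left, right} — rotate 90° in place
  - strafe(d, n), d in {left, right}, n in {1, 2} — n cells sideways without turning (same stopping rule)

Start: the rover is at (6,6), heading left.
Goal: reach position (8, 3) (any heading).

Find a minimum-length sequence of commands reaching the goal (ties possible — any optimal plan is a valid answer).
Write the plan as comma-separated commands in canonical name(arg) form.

turn(left), move(3), strafe(left, 2)

start: at (6,6), heading left
t=1 turn(left) ⇒ at (6,6), heading down
t=2 move(3) ⇒ at (6,3), heading down
t=3 strafe(left, 2) ⇒ at (8,3), heading down
minimal: 3 command(s), checked below 3.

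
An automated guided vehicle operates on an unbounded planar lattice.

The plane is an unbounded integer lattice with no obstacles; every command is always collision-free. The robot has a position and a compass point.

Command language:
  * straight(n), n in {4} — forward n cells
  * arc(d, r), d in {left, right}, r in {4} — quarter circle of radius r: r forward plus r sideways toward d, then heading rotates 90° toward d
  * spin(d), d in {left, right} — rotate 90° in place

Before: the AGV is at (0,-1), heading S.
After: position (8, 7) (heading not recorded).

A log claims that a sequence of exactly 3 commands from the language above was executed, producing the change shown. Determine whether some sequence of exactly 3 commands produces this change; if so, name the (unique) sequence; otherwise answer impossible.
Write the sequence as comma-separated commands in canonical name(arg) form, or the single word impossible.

spin(left), arc(left, 4), arc(right, 4)

key: order matters: swapping spin(left) and arc(right, 4) lands elsewhere
initial: at (0,-1), heading S
step 1 (spin(left)): at (0,-1), heading E
step 2 (arc(left, 4)): at (4,3), heading N
step 3 (arc(right, 4)): at (8,7), heading E
no other 3-command option fits: unique.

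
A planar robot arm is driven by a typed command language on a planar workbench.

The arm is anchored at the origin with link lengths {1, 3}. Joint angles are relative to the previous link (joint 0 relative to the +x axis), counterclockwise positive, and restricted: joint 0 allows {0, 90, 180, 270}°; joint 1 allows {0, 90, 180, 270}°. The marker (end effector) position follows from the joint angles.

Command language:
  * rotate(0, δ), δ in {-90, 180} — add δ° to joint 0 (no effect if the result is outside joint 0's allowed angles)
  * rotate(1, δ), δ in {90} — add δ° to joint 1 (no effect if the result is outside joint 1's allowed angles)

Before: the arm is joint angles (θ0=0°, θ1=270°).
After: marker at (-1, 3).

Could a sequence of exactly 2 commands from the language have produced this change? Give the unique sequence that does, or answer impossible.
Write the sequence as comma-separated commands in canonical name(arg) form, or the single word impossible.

rotate(0, -90), rotate(0, -90)

t0: joint angles (θ0=0°, θ1=270°)
t=1 rotate(0, -90) ⇒ joint angles (θ0=270°, θ1=270°)
t=2 rotate(0, -90) ⇒ joint angles (θ0=180°, θ1=270°)
uniquely the one of 9 2-step routes that fits.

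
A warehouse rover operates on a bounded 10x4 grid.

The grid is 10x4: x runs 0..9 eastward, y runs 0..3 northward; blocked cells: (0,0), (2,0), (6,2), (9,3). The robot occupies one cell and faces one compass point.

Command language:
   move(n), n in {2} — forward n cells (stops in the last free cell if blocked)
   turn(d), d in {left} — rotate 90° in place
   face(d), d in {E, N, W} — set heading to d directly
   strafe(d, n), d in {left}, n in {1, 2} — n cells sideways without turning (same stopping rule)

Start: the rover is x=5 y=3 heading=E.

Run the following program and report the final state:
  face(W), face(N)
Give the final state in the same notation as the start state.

x=5 y=3 heading=N

start: x=5 y=3 heading=E
t=1 face(W) ⇒ x=5 y=3 heading=W
t=2 face(N) ⇒ x=5 y=3 heading=N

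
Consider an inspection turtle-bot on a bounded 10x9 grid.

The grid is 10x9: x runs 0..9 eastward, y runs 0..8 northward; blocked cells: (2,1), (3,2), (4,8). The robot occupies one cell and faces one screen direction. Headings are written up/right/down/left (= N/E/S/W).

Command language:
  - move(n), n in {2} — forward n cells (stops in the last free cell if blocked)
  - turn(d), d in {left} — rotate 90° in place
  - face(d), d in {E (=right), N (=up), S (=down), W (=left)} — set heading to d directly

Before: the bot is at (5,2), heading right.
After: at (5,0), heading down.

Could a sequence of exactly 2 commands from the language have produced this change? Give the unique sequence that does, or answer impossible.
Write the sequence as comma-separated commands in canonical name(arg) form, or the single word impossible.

face(S), move(2)

key: cell and facing (now S) both changed — the 2 commands mix motion and turning
initial: at (5,2), heading right
t=1 face(S) ⇒ at (5,2), heading down
t=2 move(2) ⇒ at (5,0), heading down
no rival 2-sequence matches.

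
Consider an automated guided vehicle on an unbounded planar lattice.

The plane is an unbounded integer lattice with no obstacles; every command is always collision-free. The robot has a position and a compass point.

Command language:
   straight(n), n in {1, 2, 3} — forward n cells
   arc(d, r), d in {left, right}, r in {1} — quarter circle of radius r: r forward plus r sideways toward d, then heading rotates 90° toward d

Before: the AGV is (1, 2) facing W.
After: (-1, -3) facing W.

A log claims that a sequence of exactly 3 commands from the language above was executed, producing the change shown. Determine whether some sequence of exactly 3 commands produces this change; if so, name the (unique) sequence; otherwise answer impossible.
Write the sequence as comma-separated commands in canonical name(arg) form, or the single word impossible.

key: order matters: swapping arc(left, 1) and arc(right, 1) lands elsewhere
from: (1, 2) facing W
t=1 arc(left, 1) ⇒ (0, 1) facing S
t=2 straight(3) ⇒ (0, -2) facing S
t=3 arc(right, 1) ⇒ (-1, -3) facing W
all 125 alternatives checked — unique.

arc(left, 1), straight(3), arc(right, 1)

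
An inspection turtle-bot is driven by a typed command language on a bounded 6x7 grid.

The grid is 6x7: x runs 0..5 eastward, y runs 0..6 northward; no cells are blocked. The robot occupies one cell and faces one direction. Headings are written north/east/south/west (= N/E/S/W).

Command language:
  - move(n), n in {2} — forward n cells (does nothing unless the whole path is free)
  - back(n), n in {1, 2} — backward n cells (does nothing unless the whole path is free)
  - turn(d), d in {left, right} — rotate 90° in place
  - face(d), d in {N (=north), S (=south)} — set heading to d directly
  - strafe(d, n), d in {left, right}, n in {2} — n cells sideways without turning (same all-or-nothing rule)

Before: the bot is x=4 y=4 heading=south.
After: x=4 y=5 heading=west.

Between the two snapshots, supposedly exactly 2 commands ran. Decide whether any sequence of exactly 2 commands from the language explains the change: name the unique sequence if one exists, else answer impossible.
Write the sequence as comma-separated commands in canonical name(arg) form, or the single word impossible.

back(1), turn(right)

key: order matters: swapping back(1) and turn(right) lands elsewhere
t0: x=4 y=4 heading=south
[1] after back(1): x=4 y=5 heading=south
[2] after turn(right): x=4 y=5 heading=west
no rival 2-sequence matches.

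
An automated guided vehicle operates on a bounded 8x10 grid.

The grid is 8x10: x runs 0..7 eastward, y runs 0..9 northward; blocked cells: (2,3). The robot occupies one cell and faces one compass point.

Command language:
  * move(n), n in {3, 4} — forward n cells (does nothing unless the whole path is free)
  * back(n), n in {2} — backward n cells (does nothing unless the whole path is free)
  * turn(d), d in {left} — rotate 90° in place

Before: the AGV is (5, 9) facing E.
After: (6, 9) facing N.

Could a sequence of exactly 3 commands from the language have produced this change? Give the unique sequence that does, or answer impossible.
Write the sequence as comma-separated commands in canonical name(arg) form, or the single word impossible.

key: cell and facing (now N) both changed — the 3 commands mix motion and turning
from: (5, 9) facing E
t=1 back(2) ⇒ (3, 9) facing E
t=2 move(3) ⇒ (6, 9) facing E
t=3 turn(left) ⇒ (6, 9) facing N
all 64 alternatives checked — unique.

back(2), move(3), turn(left)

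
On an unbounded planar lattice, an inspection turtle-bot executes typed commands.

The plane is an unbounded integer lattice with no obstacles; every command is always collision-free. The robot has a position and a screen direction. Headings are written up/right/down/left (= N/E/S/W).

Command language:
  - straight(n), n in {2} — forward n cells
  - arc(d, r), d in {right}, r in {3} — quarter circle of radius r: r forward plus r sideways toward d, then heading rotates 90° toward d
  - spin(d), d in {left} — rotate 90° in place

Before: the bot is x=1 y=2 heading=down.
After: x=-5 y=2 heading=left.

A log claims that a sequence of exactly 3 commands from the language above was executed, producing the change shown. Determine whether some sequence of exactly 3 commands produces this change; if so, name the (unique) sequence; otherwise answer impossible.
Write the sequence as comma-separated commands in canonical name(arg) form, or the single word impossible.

arc(right, 3), arc(right, 3), spin(left)

key: position moved to (-5,2) AND the heading swung to W — translation plus rotation needed
t0: x=1 y=2 heading=down
t=1 arc(right, 3) ⇒ x=-2 y=-1 heading=left
t=2 arc(right, 3) ⇒ x=-5 y=2 heading=up
t=3 spin(left) ⇒ x=-5 y=2 heading=left
uniquely the one of 27 3-step routes that fits.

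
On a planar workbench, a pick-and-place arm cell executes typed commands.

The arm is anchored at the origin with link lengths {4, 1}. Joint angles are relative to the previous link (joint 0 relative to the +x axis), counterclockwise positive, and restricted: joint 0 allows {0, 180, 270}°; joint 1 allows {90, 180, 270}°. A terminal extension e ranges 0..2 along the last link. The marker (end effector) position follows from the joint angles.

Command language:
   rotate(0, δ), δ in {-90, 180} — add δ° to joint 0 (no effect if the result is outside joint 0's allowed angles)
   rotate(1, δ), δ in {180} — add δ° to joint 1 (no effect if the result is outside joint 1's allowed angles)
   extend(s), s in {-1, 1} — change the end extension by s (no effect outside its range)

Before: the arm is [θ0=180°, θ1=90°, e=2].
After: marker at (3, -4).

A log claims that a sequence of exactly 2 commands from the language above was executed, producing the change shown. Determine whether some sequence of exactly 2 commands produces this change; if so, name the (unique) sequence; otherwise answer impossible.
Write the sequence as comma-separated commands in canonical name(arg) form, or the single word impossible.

key: order matters: swapping rotate(0, 180) and rotate(0, -90) lands elsewhere
from: [θ0=180°, θ1=90°, e=2]
1. rotate(0, 180) → [θ0=0°, θ1=90°, e=2]
2. rotate(0, -90) → [θ0=270°, θ1=90°, e=2]
uniquely the one of 25 2-step routes that fits.

rotate(0, 180), rotate(0, -90)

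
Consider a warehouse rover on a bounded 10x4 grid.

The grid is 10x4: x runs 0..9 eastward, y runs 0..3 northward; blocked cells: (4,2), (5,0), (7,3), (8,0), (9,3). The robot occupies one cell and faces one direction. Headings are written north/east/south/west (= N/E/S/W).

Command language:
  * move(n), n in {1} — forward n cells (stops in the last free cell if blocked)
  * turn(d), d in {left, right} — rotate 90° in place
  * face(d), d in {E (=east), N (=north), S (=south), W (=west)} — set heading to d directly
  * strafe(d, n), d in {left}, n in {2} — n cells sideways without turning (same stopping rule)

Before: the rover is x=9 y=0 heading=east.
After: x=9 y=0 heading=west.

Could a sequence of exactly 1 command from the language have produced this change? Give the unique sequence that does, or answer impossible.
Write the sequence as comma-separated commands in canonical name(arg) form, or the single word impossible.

face(W)

key: (9,0) unchanged — the single command moves nothing
t0: x=9 y=0 heading=east
1. face(W) → x=9 y=0 heading=west
all 8 alternatives checked — unique.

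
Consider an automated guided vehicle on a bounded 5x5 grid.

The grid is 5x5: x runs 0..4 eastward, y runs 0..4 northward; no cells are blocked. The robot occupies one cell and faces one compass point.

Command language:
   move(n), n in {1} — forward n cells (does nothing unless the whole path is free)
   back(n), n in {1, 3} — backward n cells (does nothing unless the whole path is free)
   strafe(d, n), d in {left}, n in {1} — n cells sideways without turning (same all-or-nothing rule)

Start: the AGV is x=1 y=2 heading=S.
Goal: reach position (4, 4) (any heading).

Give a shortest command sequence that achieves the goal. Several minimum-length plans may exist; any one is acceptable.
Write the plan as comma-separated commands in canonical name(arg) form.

from: x=1 y=2 heading=S
1. back(1) → x=1 y=3 heading=S
2. back(1) → x=1 y=4 heading=S
3. strafe(left, 1) → x=2 y=4 heading=S
4. strafe(left, 1) → x=3 y=4 heading=S
5. strafe(left, 1) → x=4 y=4 heading=S
minimal: 5 command(s), checked below 5.

back(1), back(1), strafe(left, 1), strafe(left, 1), strafe(left, 1)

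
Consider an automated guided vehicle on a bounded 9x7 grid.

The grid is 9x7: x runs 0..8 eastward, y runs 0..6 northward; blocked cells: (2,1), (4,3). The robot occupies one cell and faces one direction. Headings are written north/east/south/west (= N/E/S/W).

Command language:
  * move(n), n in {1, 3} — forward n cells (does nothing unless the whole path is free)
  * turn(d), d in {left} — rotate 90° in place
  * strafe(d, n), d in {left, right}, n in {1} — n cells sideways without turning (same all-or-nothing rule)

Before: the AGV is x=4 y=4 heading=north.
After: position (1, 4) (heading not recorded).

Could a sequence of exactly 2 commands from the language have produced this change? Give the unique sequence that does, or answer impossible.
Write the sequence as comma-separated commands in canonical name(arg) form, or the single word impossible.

key: order matters: swapping turn(left) and move(3) lands elsewhere
begin: x=4 y=4 heading=north
t=1 turn(left) ⇒ x=4 y=4 heading=west
t=2 move(3) ⇒ x=1 y=4 heading=west
no other 2-command option fits: unique.

turn(left), move(3)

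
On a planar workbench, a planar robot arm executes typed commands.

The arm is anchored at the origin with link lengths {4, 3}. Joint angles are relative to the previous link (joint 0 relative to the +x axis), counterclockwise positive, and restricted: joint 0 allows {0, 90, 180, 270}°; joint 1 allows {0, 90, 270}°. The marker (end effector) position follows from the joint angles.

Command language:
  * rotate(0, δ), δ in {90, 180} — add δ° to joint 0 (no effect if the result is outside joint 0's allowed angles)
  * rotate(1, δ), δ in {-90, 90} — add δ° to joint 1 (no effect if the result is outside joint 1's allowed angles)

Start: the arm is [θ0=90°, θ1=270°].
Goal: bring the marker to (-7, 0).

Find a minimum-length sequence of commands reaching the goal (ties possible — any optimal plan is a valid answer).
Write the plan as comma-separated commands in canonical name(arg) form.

t0: [θ0=90°, θ1=270°]
[1] after rotate(1, 90): [θ0=90°, θ1=0°]
[2] after rotate(0, 90): [θ0=180°, θ1=0°]
no 1-step plan works, so 2 is optimal.

rotate(1, 90), rotate(0, 90)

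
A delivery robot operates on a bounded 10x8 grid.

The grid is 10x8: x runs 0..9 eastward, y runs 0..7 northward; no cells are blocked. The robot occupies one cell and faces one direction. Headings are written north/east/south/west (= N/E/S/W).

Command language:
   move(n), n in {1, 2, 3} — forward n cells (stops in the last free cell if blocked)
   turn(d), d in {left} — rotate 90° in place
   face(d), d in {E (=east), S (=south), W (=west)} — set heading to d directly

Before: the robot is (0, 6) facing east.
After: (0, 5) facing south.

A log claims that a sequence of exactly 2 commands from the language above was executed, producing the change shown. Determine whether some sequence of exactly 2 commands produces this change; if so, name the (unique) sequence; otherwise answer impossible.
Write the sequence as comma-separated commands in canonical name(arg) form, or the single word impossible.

face(S), move(1)

key: position moved to (0,5) AND the heading swung to S — translation plus rotation needed
start: (0, 6) facing east
[1] after face(S): (0, 6) facing south
[2] after move(1): (0, 5) facing south
all 49 alternatives checked — unique.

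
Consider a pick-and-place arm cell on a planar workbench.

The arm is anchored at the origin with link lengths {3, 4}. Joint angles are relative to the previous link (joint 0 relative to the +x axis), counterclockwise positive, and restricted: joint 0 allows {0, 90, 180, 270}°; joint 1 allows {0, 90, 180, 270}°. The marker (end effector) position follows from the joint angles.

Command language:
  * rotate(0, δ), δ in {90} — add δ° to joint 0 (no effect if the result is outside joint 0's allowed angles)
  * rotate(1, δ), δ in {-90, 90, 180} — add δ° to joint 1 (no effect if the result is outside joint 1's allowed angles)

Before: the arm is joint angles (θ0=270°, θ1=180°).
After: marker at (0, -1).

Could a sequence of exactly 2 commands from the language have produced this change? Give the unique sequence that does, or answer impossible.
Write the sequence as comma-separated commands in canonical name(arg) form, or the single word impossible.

start: joint angles (θ0=270°, θ1=180°)
[1] after rotate(0, 90): joint angles (θ0=0°, θ1=180°)
[2] after rotate(0, 90): joint angles (θ0=90°, θ1=180°)
uniquely the one of 16 2-step routes that fits.

rotate(0, 90), rotate(0, 90)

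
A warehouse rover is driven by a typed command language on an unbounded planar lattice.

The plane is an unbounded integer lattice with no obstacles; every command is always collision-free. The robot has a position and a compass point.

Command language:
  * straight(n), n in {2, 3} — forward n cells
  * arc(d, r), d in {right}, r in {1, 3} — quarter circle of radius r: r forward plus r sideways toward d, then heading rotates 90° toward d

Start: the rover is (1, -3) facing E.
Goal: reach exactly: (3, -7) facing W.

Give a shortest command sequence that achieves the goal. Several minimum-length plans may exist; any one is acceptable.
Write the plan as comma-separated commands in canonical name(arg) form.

arc(right, 3), arc(right, 1)

initial: (1, -3) facing E
[1] after arc(right, 3): (4, -6) facing S
[2] after arc(right, 1): (3, -7) facing W
shorter routes all fall short; 2 is best.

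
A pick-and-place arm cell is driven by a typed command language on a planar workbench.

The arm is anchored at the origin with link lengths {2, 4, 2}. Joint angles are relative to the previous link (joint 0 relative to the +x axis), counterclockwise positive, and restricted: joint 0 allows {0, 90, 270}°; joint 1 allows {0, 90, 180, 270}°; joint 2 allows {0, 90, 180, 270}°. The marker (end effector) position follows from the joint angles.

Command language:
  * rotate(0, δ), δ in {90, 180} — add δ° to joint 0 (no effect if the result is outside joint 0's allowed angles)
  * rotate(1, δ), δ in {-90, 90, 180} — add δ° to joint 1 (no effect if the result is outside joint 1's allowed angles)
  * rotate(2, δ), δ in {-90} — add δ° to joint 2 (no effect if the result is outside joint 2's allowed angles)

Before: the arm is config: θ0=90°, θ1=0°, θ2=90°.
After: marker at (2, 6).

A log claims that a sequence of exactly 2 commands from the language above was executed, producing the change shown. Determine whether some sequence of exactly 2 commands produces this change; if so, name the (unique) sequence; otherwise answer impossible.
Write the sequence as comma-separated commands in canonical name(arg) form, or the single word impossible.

begin: config: θ0=90°, θ1=0°, θ2=90°
[1] after rotate(2, -90): config: θ0=90°, θ1=0°, θ2=0°
[2] after rotate(2, -90): config: θ0=90°, θ1=0°, θ2=270°
uniquely the one of 36 2-step routes that fits.

rotate(2, -90), rotate(2, -90)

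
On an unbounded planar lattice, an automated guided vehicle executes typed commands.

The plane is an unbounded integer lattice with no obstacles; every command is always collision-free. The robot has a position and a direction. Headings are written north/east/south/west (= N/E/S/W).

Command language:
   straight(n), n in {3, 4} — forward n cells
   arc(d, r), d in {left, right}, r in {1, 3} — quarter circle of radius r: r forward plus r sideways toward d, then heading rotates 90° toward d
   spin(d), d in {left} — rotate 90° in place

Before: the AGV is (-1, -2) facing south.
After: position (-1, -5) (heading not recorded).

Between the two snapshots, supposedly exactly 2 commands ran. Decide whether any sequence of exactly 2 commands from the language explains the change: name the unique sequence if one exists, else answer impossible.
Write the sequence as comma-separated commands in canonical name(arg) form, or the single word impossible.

key: running spin(left) before straight(3) would end elsewhere — order is forced
initial: (-1, -2) facing south
[1] after straight(3): (-1, -5) facing south
[2] after spin(left): (-1, -5) facing east
no rival 2-sequence matches.

straight(3), spin(left)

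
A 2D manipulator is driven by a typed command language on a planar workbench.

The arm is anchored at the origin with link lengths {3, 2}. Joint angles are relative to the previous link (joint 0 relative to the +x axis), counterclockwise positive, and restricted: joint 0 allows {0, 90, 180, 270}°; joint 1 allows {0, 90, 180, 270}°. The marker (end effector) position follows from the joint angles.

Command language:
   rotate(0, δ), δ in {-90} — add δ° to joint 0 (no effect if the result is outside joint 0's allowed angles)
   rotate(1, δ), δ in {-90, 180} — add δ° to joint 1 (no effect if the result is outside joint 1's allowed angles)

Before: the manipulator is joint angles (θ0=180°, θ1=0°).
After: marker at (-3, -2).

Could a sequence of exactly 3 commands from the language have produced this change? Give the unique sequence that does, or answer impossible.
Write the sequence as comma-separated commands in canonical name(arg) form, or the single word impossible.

t0: joint angles (θ0=180°, θ1=0°)
t=1 rotate(1, -90) ⇒ joint angles (θ0=180°, θ1=270°)
t=2 rotate(1, -90) ⇒ joint angles (θ0=180°, θ1=180°)
t=3 rotate(1, -90) ⇒ joint angles (θ0=180°, θ1=90°)
all 27 alternatives checked — unique.

rotate(1, -90), rotate(1, -90), rotate(1, -90)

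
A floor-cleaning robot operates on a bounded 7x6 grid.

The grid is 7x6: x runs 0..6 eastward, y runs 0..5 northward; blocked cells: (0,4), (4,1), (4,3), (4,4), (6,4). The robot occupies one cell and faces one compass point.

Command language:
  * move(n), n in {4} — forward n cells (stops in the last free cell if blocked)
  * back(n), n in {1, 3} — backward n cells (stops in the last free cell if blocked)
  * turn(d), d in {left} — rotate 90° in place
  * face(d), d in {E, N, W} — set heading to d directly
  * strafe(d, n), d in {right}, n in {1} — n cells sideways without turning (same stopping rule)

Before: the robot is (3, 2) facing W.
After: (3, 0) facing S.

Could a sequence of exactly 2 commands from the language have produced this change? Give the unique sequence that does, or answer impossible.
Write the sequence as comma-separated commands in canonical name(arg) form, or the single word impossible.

turn(left), move(4)

key: running move(4) before turn(left) would end elsewhere — order is forced
start: (3, 2) facing W
1. turn(left) → (3, 2) facing S
2. move(4) → (3, 0) facing S
all 64 alternatives checked — unique.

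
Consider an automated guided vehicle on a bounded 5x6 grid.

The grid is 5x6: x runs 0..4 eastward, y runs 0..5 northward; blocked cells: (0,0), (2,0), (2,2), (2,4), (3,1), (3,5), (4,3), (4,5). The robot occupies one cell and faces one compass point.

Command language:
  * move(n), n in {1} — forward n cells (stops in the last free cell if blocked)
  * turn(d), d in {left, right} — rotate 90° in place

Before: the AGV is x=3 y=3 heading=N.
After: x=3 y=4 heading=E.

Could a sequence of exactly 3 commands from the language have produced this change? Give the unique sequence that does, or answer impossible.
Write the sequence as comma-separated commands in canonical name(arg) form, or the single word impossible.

move(1), move(1), turn(right)

key: running turn(right) before move(1) would end elsewhere — order is forced
t0: x=3 y=3 heading=N
1. move(1) → x=3 y=4 heading=N
2. move(1) → x=3 y=4 heading=N
3. turn(right) → x=3 y=4 heading=E
no rival 3-sequence matches.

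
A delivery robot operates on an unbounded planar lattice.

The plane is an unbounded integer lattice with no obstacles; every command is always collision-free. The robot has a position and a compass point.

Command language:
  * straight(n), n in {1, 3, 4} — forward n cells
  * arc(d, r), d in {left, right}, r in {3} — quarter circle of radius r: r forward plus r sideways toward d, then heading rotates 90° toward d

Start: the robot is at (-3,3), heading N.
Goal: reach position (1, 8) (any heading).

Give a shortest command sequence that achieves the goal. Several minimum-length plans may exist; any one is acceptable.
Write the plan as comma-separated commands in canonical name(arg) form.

initial: at (-3,3), heading N
[1] after straight(1): at (-3,4), heading N
[2] after straight(1): at (-3,5), heading N
[3] after arc(right, 3): at (0,8), heading E
[4] after straight(1): at (1,8), heading E
minimal: 4 command(s), checked below 4.

straight(1), straight(1), arc(right, 3), straight(1)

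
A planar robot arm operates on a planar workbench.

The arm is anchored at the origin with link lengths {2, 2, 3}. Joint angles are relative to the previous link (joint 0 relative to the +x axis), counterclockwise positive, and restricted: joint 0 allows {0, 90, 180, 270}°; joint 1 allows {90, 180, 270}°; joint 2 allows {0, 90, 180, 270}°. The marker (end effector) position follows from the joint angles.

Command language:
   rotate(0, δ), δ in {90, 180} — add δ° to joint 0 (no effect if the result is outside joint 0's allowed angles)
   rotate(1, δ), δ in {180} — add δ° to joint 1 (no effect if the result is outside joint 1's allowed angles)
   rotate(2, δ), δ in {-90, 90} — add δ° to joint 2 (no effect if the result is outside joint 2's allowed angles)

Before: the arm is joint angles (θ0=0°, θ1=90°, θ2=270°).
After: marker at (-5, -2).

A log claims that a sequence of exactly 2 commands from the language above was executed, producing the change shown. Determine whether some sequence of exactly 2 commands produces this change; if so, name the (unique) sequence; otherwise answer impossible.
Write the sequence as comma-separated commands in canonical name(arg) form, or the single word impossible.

start: joint angles (θ0=0°, θ1=90°, θ2=270°)
[1] after rotate(0, 90): joint angles (θ0=90°, θ1=90°, θ2=270°)
[2] after rotate(0, 90): joint angles (θ0=180°, θ1=90°, θ2=270°)
no other 2-command option fits: unique.

rotate(0, 90), rotate(0, 90)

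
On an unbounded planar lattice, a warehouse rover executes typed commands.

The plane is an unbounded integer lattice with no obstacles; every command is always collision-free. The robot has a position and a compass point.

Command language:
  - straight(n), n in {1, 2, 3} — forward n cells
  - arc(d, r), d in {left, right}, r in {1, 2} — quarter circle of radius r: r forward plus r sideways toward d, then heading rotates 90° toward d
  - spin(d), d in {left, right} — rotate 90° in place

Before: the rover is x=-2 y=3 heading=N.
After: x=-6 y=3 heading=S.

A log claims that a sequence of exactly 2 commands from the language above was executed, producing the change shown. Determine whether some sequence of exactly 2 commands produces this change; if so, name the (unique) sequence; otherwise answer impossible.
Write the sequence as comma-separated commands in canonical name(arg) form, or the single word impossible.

arc(left, 2), arc(left, 2)

key: position moved to (-6,3) AND the heading swung to S — translation plus rotation needed
begin: x=-2 y=3 heading=N
[1] after arc(left, 2): x=-4 y=5 heading=W
[2] after arc(left, 2): x=-6 y=3 heading=S
uniquely the one of 81 2-step routes that fits.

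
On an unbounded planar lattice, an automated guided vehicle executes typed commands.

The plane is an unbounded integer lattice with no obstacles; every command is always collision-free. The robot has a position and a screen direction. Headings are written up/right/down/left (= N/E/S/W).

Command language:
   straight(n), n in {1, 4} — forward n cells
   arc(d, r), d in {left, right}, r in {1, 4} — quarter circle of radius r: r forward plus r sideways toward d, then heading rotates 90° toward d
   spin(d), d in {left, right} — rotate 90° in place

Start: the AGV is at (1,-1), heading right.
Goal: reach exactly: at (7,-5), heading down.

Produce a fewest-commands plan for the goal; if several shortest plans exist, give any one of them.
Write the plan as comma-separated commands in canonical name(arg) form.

straight(1), straight(1), arc(right, 4)

from: at (1,-1), heading right
[1] after straight(1): at (2,-1), heading right
[2] after straight(1): at (3,-1), heading right
[3] after arc(right, 4): at (7,-5), heading down
shorter routes all fall short; 3 is best.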